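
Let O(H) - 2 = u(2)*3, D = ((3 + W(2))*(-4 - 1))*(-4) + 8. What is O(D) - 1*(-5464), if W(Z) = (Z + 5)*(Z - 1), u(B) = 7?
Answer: 5487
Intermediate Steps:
W(Z) = (-1 + Z)*(5 + Z) (W(Z) = (5 + Z)*(-1 + Z) = (-1 + Z)*(5 + Z))
D = 208 (D = ((3 + (-5 + 2² + 4*2))*(-4 - 1))*(-4) + 8 = ((3 + (-5 + 4 + 8))*(-5))*(-4) + 8 = ((3 + 7)*(-5))*(-4) + 8 = (10*(-5))*(-4) + 8 = -50*(-4) + 8 = 200 + 8 = 208)
O(H) = 23 (O(H) = 2 + 7*3 = 2 + 21 = 23)
O(D) - 1*(-5464) = 23 - 1*(-5464) = 23 + 5464 = 5487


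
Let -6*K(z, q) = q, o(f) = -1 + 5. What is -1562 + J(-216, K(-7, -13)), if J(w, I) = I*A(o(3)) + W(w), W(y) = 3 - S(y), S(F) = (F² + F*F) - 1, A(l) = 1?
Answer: -569207/6 ≈ -94868.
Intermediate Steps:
o(f) = 4
S(F) = -1 + 2*F² (S(F) = (F² + F²) - 1 = 2*F² - 1 = -1 + 2*F²)
K(z, q) = -q/6
W(y) = 4 - 2*y² (W(y) = 3 - (-1 + 2*y²) = 3 + (1 - 2*y²) = 4 - 2*y²)
J(w, I) = 4 + I - 2*w² (J(w, I) = I*1 + (4 - 2*w²) = I + (4 - 2*w²) = 4 + I - 2*w²)
-1562 + J(-216, K(-7, -13)) = -1562 + (4 - ⅙*(-13) - 2*(-216)²) = -1562 + (4 + 13/6 - 2*46656) = -1562 + (4 + 13/6 - 93312) = -1562 - 559835/6 = -569207/6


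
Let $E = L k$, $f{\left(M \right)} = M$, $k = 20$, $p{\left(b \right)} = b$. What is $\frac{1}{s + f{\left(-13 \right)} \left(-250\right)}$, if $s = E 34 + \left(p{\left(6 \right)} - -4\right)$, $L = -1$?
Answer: $\frac{1}{2580} \approx 0.0003876$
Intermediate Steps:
$E = -20$ ($E = \left(-1\right) 20 = -20$)
$s = -670$ ($s = \left(-20\right) 34 + \left(6 - -4\right) = -680 + \left(6 + 4\right) = -680 + 10 = -670$)
$\frac{1}{s + f{\left(-13 \right)} \left(-250\right)} = \frac{1}{-670 - -3250} = \frac{1}{-670 + 3250} = \frac{1}{2580}$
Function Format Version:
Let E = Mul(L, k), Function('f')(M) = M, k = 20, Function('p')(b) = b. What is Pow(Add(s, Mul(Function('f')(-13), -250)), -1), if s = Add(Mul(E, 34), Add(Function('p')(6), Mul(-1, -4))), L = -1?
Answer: Rational(1, 2580) ≈ 0.00038760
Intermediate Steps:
E = -20 (E = Mul(-1, 20) = -20)
s = -670 (s = Add(Mul(-20, 34), Add(6, Mul(-1, -4))) = Add(-680, Add(6, 4)) = Add(-680, 10) = -670)
Pow(Add(s, Mul(Function('f')(-13), -250)), -1) = Pow(Add(-670, Mul(-13, -250)), -1) = Pow(Add(-670, 3250), -1) = Pow(2580, -1) = Rational(1, 2580)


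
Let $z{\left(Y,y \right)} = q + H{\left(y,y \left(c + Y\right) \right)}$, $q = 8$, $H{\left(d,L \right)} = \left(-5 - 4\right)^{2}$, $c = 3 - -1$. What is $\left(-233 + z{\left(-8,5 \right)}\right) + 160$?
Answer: $16$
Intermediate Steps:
$c = 4$ ($c = 3 + 1 = 4$)
$H{\left(d,L \right)} = 81$ ($H{\left(d,L \right)} = \left(-9\right)^{2} = 81$)
$z{\left(Y,y \right)} = 89$ ($z{\left(Y,y \right)} = 8 + 81 = 89$)
$\left(-233 + z{\left(-8,5 \right)}\right) + 160 = \left(-233 + 89\right) + 160 = -144 + 160 = 16$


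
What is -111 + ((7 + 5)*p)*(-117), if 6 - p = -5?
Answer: -15555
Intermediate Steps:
p = 11 (p = 6 - 1*(-5) = 6 + 5 = 11)
-111 + ((7 + 5)*p)*(-117) = -111 + ((7 + 5)*11)*(-117) = -111 + (12*11)*(-117) = -111 + 132*(-117) = -111 - 15444 = -15555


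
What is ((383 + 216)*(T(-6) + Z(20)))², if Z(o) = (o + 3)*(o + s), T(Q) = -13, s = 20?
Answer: 295167283849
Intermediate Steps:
Z(o) = (3 + o)*(20 + o) (Z(o) = (o + 3)*(o + 20) = (3 + o)*(20 + o))
((383 + 216)*(T(-6) + Z(20)))² = ((383 + 216)*(-13 + (60 + 20² + 23*20)))² = (599*(-13 + (60 + 400 + 460)))² = (599*(-13 + 920))² = (599*907)² = 543293² = 295167283849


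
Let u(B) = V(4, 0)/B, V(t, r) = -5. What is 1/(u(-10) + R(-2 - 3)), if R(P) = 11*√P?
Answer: 2/2421 - 44*I*√5/2421 ≈ 0.0008261 - 0.040639*I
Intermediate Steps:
u(B) = -5/B
1/(u(-10) + R(-2 - 3)) = 1/(-5/(-10) + 11*√(-2 - 3)) = 1/(-5*(-⅒) + 11*√(-5)) = 1/(½ + 11*(I*√5)) = 1/(½ + 11*I*√5)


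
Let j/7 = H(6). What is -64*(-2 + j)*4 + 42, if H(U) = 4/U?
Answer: -1922/3 ≈ -640.67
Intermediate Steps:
j = 14/3 (j = 7*(4/6) = 7*(4*(1/6)) = 7*(2/3) = 14/3 ≈ 4.6667)
-64*(-2 + j)*4 + 42 = -64*(-2 + 14/3)*4 + 42 = -512*4/3 + 42 = -64*32/3 + 42 = -2048/3 + 42 = -1922/3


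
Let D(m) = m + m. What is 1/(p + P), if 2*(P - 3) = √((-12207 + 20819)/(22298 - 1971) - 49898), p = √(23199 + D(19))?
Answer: 40654/(121962 + 40654*√23237 + 13*I*√121994238622) ≈ 0.0042429 - 0.0030487*I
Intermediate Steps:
D(m) = 2*m
p = √23237 (p = √(23199 + 2*19) = √(23199 + 38) = √23237 ≈ 152.44)
P = 3 + 13*I*√121994238622/40654 (P = 3 + √((-12207 + 20819)/(22298 - 1971) - 49898)/2 = 3 + √(8612/20327 - 49898)/2 = 3 + √(-1014268034/20327)/2 = 3 + (13*I*√121994238622/20327)/2 = 3 + 13*I*√121994238622/40654 ≈ 3.0 + 111.69*I)
1/(p + P) = 1/(√23237 + (3 + 13*I*√121994238622/40654)) = 1/(3 + √23237 + 13*I*√121994238622/40654)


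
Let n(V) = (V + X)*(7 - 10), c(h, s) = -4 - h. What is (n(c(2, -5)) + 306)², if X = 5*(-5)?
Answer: 159201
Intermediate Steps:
X = -25
n(V) = 75 - 3*V (n(V) = (V - 25)*(7 - 10) = (-25 + V)*(-3) = 75 - 3*V)
(n(c(2, -5)) + 306)² = ((75 - 3*(-4 - 1*2)) + 306)² = ((75 - 3*(-4 - 2)) + 306)² = ((75 - 3*(-6)) + 306)² = ((75 + 18) + 306)² = (93 + 306)² = 399² = 159201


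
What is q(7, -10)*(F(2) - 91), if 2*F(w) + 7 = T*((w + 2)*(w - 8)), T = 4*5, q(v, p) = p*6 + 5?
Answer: 36795/2 ≈ 18398.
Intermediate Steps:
q(v, p) = 5 + 6*p (q(v, p) = 6*p + 5 = 5 + 6*p)
T = 20
F(w) = -7/2 + 10*(-8 + w)*(2 + w) (F(w) = -7/2 + (20*((w + 2)*(w - 8)))/2 = -7/2 + (20*((2 + w)*(-8 + w)))/2 = -7/2 + (20*((-8 + w)*(2 + w)))/2 = -7/2 + (20*(-8 + w)*(2 + w))/2 = -7/2 + 10*(-8 + w)*(2 + w))
q(7, -10)*(F(2) - 91) = (5 + 6*(-10))*((-327/2 - 60*2 + 10*2²) - 91) = (5 - 60)*((-327/2 - 120 + 10*4) - 91) = -55*((-327/2 - 120 + 40) - 91) = -55*(-487/2 - 91) = -55*(-669/2) = 36795/2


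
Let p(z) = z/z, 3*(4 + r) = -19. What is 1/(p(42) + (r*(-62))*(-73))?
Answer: -3/140303 ≈ -2.1382e-5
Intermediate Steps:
r = -31/3 (r = -4 + (⅓)*(-19) = -4 - 19/3 = -31/3 ≈ -10.333)
p(z) = 1
1/(p(42) + (r*(-62))*(-73)) = 1/(1 - 31/3*(-62)*(-73)) = 1/(1 + (1922/3)*(-73)) = 1/(1 - 140306/3) = 1/(-140303/3) = -3/140303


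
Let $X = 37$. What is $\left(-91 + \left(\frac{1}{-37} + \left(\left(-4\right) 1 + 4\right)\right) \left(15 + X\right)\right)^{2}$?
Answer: $\frac{11689561}{1369} \approx 8538.8$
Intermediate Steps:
$\left(-91 + \left(\frac{1}{-37} + \left(\left(-4\right) 1 + 4\right)\right) \left(15 + X\right)\right)^{2} = \left(-91 + \left(\frac{1}{-37} + \left(\left(-4\right) 1 + 4\right)\right) \left(15 + 37\right)\right)^{2} = \left(-91 + \left(- \frac{1}{37} + \left(-4 + 4\right)\right) 52\right)^{2} = \left(-91 + \left(- \frac{1}{37} + 0\right) 52\right)^{2} = \left(-91 - \frac{52}{37}\right)^{2} = \left(- \frac{3419}{37}\right)^{2} = \frac{11689561}{1369}$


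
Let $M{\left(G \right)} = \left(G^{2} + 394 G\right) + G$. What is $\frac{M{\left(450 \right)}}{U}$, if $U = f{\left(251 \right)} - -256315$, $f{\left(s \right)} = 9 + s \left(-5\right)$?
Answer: $\frac{42250}{28341} \approx 1.4908$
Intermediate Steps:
$f{\left(s \right)} = 9 - 5 s$
$M{\left(G \right)} = G^{2} + 395 G$
$U = 255069$ ($U = \left(9 - 1255\right) - -256315 = \left(9 - 1255\right) + 256315 = -1246 + 256315 = 255069$)
$\frac{M{\left(450 \right)}}{U} = \frac{450 \left(395 + 450\right)}{255069} = 450 \cdot 845 \cdot \frac{1}{255069} = 380250 \cdot \frac{1}{255069} = \frac{42250}{28341}$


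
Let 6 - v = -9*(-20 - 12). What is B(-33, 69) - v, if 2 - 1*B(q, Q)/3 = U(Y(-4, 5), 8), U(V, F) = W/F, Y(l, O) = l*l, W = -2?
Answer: 1155/4 ≈ 288.75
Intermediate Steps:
Y(l, O) = l²
v = -282 (v = 6 - (-9)*(-20 - 12) = 6 - (-9)*(-32) = 6 - 1*288 = 6 - 288 = -282)
U(V, F) = -2/F
B(q, Q) = 27/4 (B(q, Q) = 6 - (-6)/8 = 6 - 3*(-¼) = 6 + ¾ = 27/4)
B(-33, 69) - v = 27/4 - 1*(-282) = 27/4 + 282 = 1155/4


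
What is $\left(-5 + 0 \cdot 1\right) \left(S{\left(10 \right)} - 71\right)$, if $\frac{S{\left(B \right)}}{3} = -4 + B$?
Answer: $265$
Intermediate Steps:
$S{\left(B \right)} = -12 + 3 B$ ($S{\left(B \right)} = 3 \left(-4 + B\right) = -12 + 3 B$)
$\left(-5 + 0 \cdot 1\right) \left(S{\left(10 \right)} - 71\right) = \left(-5 + 0 \cdot 1\right) \left(\left(-12 + 3 \cdot 10\right) - 71\right) = \left(-5 + 0\right) \left(\left(-12 + 30\right) - 71\right) = - 5 \left(18 - 71\right) = \left(-5\right) \left(-53\right) = 265$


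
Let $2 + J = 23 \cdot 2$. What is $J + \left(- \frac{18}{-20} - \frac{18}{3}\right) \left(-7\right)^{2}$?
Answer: $- \frac{2059}{10} \approx -205.9$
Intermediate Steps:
$J = 44$ ($J = -2 + 23 \cdot 2 = -2 + 46 = 44$)
$J + \left(- \frac{18}{-20} - \frac{18}{3}\right) \left(-7\right)^{2} = 44 + \left(- \frac{18}{-20} - \frac{18}{3}\right) \left(-7\right)^{2} = 44 + \left(\left(-18\right) \left(- \frac{1}{20}\right) - 6\right) 49 = 44 + \left(\frac{9}{10} - 6\right) 49 = 44 - \frac{2499}{10} = - \frac{2059}{10}$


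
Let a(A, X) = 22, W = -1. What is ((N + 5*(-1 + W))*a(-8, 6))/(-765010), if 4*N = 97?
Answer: -627/1530020 ≈ -0.00040980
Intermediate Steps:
N = 97/4 (N = (¼)*97 = 97/4 ≈ 24.250)
((N + 5*(-1 + W))*a(-8, 6))/(-765010) = ((97/4 + 5*(-1 - 1))*22)/(-765010) = ((97/4 + 5*(-2))*22)*(-1/765010) = ((97/4 - 10)*22)*(-1/765010) = ((57/4)*22)*(-1/765010) = (627/2)*(-1/765010) = -627/1530020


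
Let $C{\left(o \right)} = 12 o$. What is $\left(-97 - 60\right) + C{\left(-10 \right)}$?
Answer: $-277$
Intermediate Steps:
$\left(-97 - 60\right) + C{\left(-10 \right)} = \left(-97 - 60\right) + 12 \left(-10\right) = \left(-97 - 60\right) - 120 = -157 - 120 = -277$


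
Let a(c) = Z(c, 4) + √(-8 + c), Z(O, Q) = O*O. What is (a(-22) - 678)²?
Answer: (194 - I*√30)² ≈ 37606.0 - 2125.2*I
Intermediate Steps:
Z(O, Q) = O²
a(c) = c² + √(-8 + c)
(a(-22) - 678)² = (((-22)² + √(-8 - 22)) - 678)² = ((484 + √(-30)) - 678)² = ((484 + I*√30) - 678)² = (-194 + I*√30)²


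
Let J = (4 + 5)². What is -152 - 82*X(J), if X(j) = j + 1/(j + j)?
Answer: -550355/81 ≈ -6794.5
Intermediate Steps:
J = 81 (J = 9² = 81)
X(j) = j + 1/(2*j)
-152 - 82*X(J) = -152 - 82*(81 + (½)/81) = -152 - 82*(81 + (½)*(1/81)) = -152 - 82*(81 + 1/162) = -152 - 82*13123/162 = -152 - 538043/81 = -550355/81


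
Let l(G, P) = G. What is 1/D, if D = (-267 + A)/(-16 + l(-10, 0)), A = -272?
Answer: 26/539 ≈ 0.048238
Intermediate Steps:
D = 539/26 (D = (-267 - 272)/(-16 - 10) = -539/(-26) = -539*(-1/26) = 539/26 ≈ 20.731)
1/D = 1/(539/26) = 26/539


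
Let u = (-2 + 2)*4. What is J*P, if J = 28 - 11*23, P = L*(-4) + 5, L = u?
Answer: -1125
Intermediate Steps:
u = 0 (u = 0*4 = 0)
L = 0
P = 5 (P = 0*(-4) + 5 = 0 + 5 = 5)
J = -225 (J = 28 - 253 = -225)
J*P = -225*5 = -1125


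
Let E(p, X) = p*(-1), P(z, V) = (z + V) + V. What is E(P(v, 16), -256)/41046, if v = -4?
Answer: -14/20523 ≈ -0.00068216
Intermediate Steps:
P(z, V) = z + 2*V (P(z, V) = (V + z) + V = z + 2*V)
E(p, X) = -p
E(P(v, 16), -256)/41046 = -(-4 + 2*16)/41046 = -(-4 + 32)*(1/41046) = -1*28*(1/41046) = -28*1/41046 = -14/20523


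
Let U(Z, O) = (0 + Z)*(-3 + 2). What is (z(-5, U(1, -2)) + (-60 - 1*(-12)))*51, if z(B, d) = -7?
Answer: -2805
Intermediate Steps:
U(Z, O) = -Z (U(Z, O) = Z*(-1) = -Z)
(z(-5, U(1, -2)) + (-60 - 1*(-12)))*51 = (-7 + (-60 - 1*(-12)))*51 = (-7 + (-60 + 12))*51 = (-7 - 48)*51 = -55*51 = -2805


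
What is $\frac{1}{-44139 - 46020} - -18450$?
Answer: $\frac{1663433549}{90159} \approx 18450.0$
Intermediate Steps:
$\frac{1}{-44139 - 46020} - -18450 = \frac{1}{-90159} + 18450 = - \frac{1}{90159} + 18450 = \frac{1663433549}{90159}$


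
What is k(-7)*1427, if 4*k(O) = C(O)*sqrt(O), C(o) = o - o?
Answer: 0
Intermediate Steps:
C(o) = 0
k(O) = 0 (k(O) = (0*sqrt(O))/4 = (1/4)*0 = 0)
k(-7)*1427 = 0*1427 = 0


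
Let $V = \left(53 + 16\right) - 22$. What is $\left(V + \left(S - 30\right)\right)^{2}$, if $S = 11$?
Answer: $784$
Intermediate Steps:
$V = 47$ ($V = 69 - 22 = 47$)
$\left(V + \left(S - 30\right)\right)^{2} = \left(47 + \left(11 - 30\right)\right)^{2} = \left(47 - 19\right)^{2} = 28^{2} = 784$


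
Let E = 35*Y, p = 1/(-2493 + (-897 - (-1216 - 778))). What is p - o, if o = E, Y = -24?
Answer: 1172639/1396 ≈ 840.00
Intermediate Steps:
p = -1/1396 (p = 1/(-2493 + (-897 - 1*(-1994))) = 1/(-2493 + (-897 + 1994)) = 1/(-2493 + 1097) = 1/(-1396) = -1/1396 ≈ -0.00071633)
E = -840 (E = 35*(-24) = -840)
o = -840
p - o = -1/1396 - 1*(-840) = -1/1396 + 840 = 1172639/1396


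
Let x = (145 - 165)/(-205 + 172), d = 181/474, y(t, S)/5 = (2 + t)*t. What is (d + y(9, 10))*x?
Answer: 2348110/7821 ≈ 300.23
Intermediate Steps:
y(t, S) = 5*t*(2 + t) (y(t, S) = 5*((2 + t)*t) = 5*(t*(2 + t)) = 5*t*(2 + t))
d = 181/474 (d = 181*(1/474) = 181/474 ≈ 0.38186)
x = 20/33 (x = -20/(-33) = -20*(-1/33) = 20/33 ≈ 0.60606)
(d + y(9, 10))*x = (181/474 + 5*9*(2 + 9))*(20/33) = (181/474 + 5*9*11)*(20/33) = (181/474 + 495)*(20/33) = (234811/474)*(20/33) = 2348110/7821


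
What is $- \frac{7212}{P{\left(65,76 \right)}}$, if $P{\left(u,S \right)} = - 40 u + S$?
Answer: $\frac{1803}{631} \approx 2.8574$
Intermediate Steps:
$P{\left(u,S \right)} = S - 40 u$
$- \frac{7212}{P{\left(65,76 \right)}} = - \frac{7212}{76 - 2600} = - \frac{7212}{-2524} = \left(-7212\right) \left(- \frac{1}{2524}\right) = \frac{1803}{631}$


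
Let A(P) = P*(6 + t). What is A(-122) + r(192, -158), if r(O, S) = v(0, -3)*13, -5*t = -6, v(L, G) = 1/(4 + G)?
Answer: -4327/5 ≈ -865.40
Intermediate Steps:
t = 6/5 (t = -⅕*(-6) = 6/5 ≈ 1.2000)
r(O, S) = 13 (r(O, S) = 13/(4 - 3) = 13/1 = 1*13 = 13)
A(P) = 36*P/5 (A(P) = P*(6 + 6/5) = P*(36/5) = 36*P/5)
A(-122) + r(192, -158) = (36/5)*(-122) + 13 = -4392/5 + 13 = -4327/5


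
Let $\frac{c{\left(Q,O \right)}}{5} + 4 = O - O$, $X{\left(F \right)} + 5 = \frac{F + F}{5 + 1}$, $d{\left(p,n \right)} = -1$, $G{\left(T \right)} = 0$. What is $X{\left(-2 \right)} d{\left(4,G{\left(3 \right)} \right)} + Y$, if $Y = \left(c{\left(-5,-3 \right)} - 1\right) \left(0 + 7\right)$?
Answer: $- \frac{424}{3} \approx -141.33$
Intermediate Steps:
$X{\left(F \right)} = -5 + \frac{F}{3}$ ($X{\left(F \right)} = -5 + \frac{F + F}{5 + 1} = -5 + \frac{2 F}{6} = -5 + 2 F \frac{1}{6} = -5 + \frac{F}{3}$)
$c{\left(Q,O \right)} = -20$ ($c{\left(Q,O \right)} = -20 + 5 \left(O - O\right) = -20 + 5 \cdot 0 = -20 + 0 = -20$)
$Y = -147$ ($Y = \left(-20 - 1\right) \left(0 + 7\right) = \left(-21\right) 7 = -147$)
$X{\left(-2 \right)} d{\left(4,G{\left(3 \right)} \right)} + Y = \left(-5 + \frac{1}{3} \left(-2\right)\right) \left(-1\right) - 147 = \left(-5 - \frac{2}{3}\right) \left(-1\right) - 147 = \left(- \frac{17}{3}\right) \left(-1\right) - 147 = \frac{17}{3} - 147 = - \frac{424}{3}$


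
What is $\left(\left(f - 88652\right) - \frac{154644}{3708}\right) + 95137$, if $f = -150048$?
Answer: $- \frac{44373854}{309} \approx -1.436 \cdot 10^{5}$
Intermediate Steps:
$\left(\left(f - 88652\right) - \frac{154644}{3708}\right) + 95137 = \left(\left(-150048 - 88652\right) - \frac{154644}{3708}\right) + 95137 = \left(\left(-150048 - 88652\right) - \frac{12887}{309}\right) + 95137 = \left(-238700 - \frac{12887}{309}\right) + 95137 = - \frac{73771187}{309} + 95137 = - \frac{44373854}{309}$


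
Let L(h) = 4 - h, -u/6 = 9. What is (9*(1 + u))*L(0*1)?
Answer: -1908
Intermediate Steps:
u = -54 (u = -6*9 = -54)
(9*(1 + u))*L(0*1) = (9*(1 - 54))*(4 - 0) = (9*(-53))*(4 - 1*0) = -477*(4 + 0) = -477*4 = -1908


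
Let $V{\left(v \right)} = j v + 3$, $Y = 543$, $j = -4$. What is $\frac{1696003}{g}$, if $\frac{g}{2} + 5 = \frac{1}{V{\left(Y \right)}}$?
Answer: $- \frac{3678630507}{21692} \approx -1.6958 \cdot 10^{5}$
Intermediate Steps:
$V{\left(v \right)} = 3 - 4 v$ ($V{\left(v \right)} = - 4 v + 3 = 3 - 4 v$)
$g = - \frac{21692}{2169}$ ($g = -10 + \frac{2}{3 - 2172} = -10 + \frac{2}{-2169} = -10 + 2 \left(- \frac{1}{2169}\right) = -10 - \frac{2}{2169} = - \frac{21692}{2169} \approx -10.001$)
$\frac{1696003}{g} = \frac{1696003}{- \frac{21692}{2169}} = 1696003 \left(- \frac{2169}{21692}\right) = - \frac{3678630507}{21692}$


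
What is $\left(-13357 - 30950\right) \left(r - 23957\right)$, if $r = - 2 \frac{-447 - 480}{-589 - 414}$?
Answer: $\frac{1064729332575}{1003} \approx 1.0615 \cdot 10^{9}$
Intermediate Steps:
$r = - \frac{1854}{1003}$ ($r = - 2 \left(- \frac{927}{-1003}\right) = - 2 \left(\left(-927\right) \left(- \frac{1}{1003}\right)\right) = \left(-2\right) \frac{927}{1003} = - \frac{1854}{1003} \approx -1.8485$)
$\left(-13357 - 30950\right) \left(r - 23957\right) = \left(-13357 - 30950\right) \left(- \frac{1854}{1003} - 23957\right) = \left(-44307\right) \left(- \frac{24030725}{1003}\right) = \frac{1064729332575}{1003}$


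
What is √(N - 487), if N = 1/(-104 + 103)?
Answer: 2*I*√122 ≈ 22.091*I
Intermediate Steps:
N = -1 (N = 1/(-1) = -1)
√(N - 487) = √(-1 - 487) = √(-488) = 2*I*√122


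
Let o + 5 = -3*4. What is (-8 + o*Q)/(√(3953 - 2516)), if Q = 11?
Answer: -65*√1437/479 ≈ -5.1441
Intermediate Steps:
o = -17 (o = -5 - 3*4 = -5 - 12 = -17)
(-8 + o*Q)/(√(3953 - 2516)) = (-8 - 17*11)/(√(3953 - 2516)) = (-8 - 187)/(√1437) = -65*√1437/479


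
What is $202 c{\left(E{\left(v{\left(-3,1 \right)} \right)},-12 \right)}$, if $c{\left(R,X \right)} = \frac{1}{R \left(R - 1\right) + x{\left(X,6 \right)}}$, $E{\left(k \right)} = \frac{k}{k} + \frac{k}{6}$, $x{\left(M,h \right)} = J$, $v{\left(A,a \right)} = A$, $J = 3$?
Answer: $\frac{808}{11} \approx 73.455$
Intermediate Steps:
$x{\left(M,h \right)} = 3$
$E{\left(k \right)} = 1 + \frac{k}{6}$ ($E{\left(k \right)} = 1 + k \frac{1}{6} = 1 + \frac{k}{6}$)
$c{\left(R,X \right)} = \frac{1}{3 + R \left(-1 + R\right)}$ ($c{\left(R,X \right)} = \frac{1}{R \left(R - 1\right) + 3} = \frac{1}{R \left(-1 + R\right) + 3} = \frac{1}{3 + R \left(-1 + R\right)}$)
$202 c{\left(E{\left(v{\left(-3,1 \right)} \right)},-12 \right)} = \frac{202}{3 + \left(1 + \frac{1}{6} \left(-3\right)\right)^{2} - \left(1 + \frac{1}{6} \left(-3\right)\right)} = \frac{202}{3 + \left(1 - \frac{1}{2}\right)^{2} - \left(1 - \frac{1}{2}\right)} = \frac{202}{3 + \left(\frac{1}{2}\right)^{2} - \frac{1}{2}} = \frac{202}{3 + \frac{1}{4} - \frac{1}{2}} = \frac{202}{\frac{11}{4}} = 202 \cdot \frac{4}{11} = \frac{808}{11}$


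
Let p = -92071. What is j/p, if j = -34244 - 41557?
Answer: 75801/92071 ≈ 0.82329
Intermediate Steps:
j = -75801
j/p = -75801/(-92071) = -75801*(-1/92071) = 75801/92071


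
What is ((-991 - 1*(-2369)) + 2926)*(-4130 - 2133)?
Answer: -26955952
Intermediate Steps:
((-991 - 1*(-2369)) + 2926)*(-4130 - 2133) = ((-991 + 2369) + 2926)*(-6263) = (1378 + 2926)*(-6263) = 4304*(-6263) = -26955952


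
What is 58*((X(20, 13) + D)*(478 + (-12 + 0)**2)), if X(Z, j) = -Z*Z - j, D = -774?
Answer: -42822212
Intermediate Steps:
X(Z, j) = -j - Z**2 (X(Z, j) = -Z**2 - j = -j - Z**2)
58*((X(20, 13) + D)*(478 + (-12 + 0)**2)) = 58*(((-1*13 - 1*20**2) - 774)*(478 + (-12 + 0)**2)) = 58*(((-13 - 1*400) - 774)*(478 + (-12)**2)) = 58*(((-13 - 400) - 774)*(478 + 144)) = 58*((-413 - 774)*622) = 58*(-1187*622) = 58*(-738314) = -42822212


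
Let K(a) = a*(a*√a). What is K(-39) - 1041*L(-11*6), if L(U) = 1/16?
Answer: -1041/16 + 1521*I*√39 ≈ -65.063 + 9498.6*I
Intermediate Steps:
L(U) = 1/16
K(a) = a^(5/2) (K(a) = a*a^(3/2) = a^(5/2))
K(-39) - 1041*L(-11*6) = (-39)^(5/2) - 1041*1/16 = 1521*I*√39 - 1041/16 = -1041/16 + 1521*I*√39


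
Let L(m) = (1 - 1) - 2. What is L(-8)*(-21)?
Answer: 42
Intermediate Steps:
L(m) = -2 (L(m) = 0 - 2 = -2)
L(-8)*(-21) = -2*(-21) = 42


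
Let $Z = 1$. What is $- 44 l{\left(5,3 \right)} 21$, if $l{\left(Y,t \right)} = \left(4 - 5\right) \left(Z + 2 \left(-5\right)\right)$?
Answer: $-8316$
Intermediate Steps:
$l{\left(Y,t \right)} = 9$ ($l{\left(Y,t \right)} = \left(4 - 5\right) \left(1 + 2 \left(-5\right)\right) = - (1 - 10) = \left(-1\right) \left(-9\right) = 9$)
$- 44 l{\left(5,3 \right)} 21 = \left(-44\right) 9 \cdot 21 = \left(-396\right) 21 = -8316$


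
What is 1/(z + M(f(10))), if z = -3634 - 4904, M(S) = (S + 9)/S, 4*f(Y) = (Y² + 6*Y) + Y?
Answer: -85/725627 ≈ -0.00011714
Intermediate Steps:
f(Y) = Y²/4 + 7*Y/4 (f(Y) = ((Y² + 6*Y) + Y)/4 = (Y² + 7*Y)/4 = Y²/4 + 7*Y/4)
M(S) = (9 + S)/S
z = -8538
1/(z + M(f(10))) = 1/(-8538 + (9 + (¼)*10*(7 + 10))/(((¼)*10*(7 + 10)))) = 1/(-8538 + (9 + (¼)*10*17)/(((¼)*10*17))) = 1/(-8538 + (9 + 85/2)/(85/2)) = 1/(-8538 + (2/85)*(103/2)) = 1/(-8538 + 103/85) = 1/(-725627/85) = -85/725627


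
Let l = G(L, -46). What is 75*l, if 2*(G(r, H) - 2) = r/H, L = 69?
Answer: 375/4 ≈ 93.750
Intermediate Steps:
G(r, H) = 2 + r/(2*H) (G(r, H) = 2 + (r/H)/2 = 2 + r/(2*H))
l = 5/4 (l = 2 + (1/2)*69/(-46) = 2 + (1/2)*69*(-1/46) = 2 - 3/4 = 5/4 ≈ 1.2500)
75*l = 75*(5/4) = 375/4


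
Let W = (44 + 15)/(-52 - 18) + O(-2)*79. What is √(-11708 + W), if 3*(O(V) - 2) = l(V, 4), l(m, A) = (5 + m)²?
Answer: I*√55437830/70 ≈ 106.37*I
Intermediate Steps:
O(V) = 2 + (5 + V)²/3
W = 27591/70 (W = (44 + 15)/(-52 - 18) + (2 + (5 - 2)²/3)*79 = 59/(-70) + (2 + (⅓)*3²)*79 = 59*(-1/70) + (2 + (⅓)*9)*79 = -59/70 + (2 + 3)*79 = -59/70 + 5*79 = -59/70 + 395 = 27591/70 ≈ 394.16)
√(-11708 + W) = √(-11708 + 27591/70) = √(-791969/70) = I*√55437830/70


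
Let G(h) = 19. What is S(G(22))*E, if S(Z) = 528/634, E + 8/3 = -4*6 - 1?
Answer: -7304/317 ≈ -23.041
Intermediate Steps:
E = -83/3 (E = -8/3 + (-4*6 - 1) = -8/3 + (-24 - 1) = -8/3 - 25 = -83/3 ≈ -27.667)
S(Z) = 264/317 (S(Z) = 528*(1/634) = 264/317)
S(G(22))*E = (264/317)*(-83/3) = -7304/317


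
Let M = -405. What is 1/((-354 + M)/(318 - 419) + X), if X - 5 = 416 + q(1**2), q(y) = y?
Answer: 101/43381 ≈ 0.0023282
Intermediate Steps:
X = 422 (X = 5 + (416 + 1**2) = 5 + (416 + 1) = 5 + 417 = 422)
1/((-354 + M)/(318 - 419) + X) = 1/((-354 - 405)/(318 - 419) + 422) = 1/(-759/(-101) + 422) = 1/(-759*(-1/101) + 422) = 1/(759/101 + 422) = 1/(43381/101) = 101/43381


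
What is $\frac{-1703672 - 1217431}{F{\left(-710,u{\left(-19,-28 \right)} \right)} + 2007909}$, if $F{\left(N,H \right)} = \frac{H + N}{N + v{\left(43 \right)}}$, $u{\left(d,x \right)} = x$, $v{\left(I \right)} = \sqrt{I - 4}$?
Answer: $- \frac{36499692003417027}{25089186520619425} + \frac{26614494 \sqrt{39}}{25089186520619425} \approx -1.4548$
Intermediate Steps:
$v{\left(I \right)} = \sqrt{-4 + I}$
$F{\left(N,H \right)} = \frac{H + N}{N + \sqrt{39}}$ ($F{\left(N,H \right)} = \frac{H + N}{N + \sqrt{-4 + 43}} = \frac{H + N}{N + \sqrt{39}}$)
$\frac{-1703672 - 1217431}{F{\left(-710,u{\left(-19,-28 \right)} \right)} + 2007909} = \frac{-1703672 - 1217431}{\frac{-28 - 710}{-710 + \sqrt{39}} + 2007909} = - \frac{2921103}{\frac{1}{-710 + \sqrt{39}} \left(-738\right) + 2007909} = - \frac{2921103}{- \frac{738}{-710 + \sqrt{39}} + 2007909} = - \frac{2921103}{2007909 - \frac{738}{-710 + \sqrt{39}}}$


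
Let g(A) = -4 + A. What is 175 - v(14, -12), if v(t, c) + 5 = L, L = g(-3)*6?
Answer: 222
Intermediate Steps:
L = -42 (L = (-4 - 3)*6 = -7*6 = -42)
v(t, c) = -47 (v(t, c) = -5 - 42 = -47)
175 - v(14, -12) = 175 - 1*(-47) = 175 + 47 = 222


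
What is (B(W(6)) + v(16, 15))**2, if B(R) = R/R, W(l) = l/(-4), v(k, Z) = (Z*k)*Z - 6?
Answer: 12924025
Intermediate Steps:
v(k, Z) = -6 + k*Z**2 (v(k, Z) = k*Z**2 - 6 = -6 + k*Z**2)
W(l) = -l/4 (W(l) = l*(-1/4) = -l/4)
B(R) = 1
(B(W(6)) + v(16, 15))**2 = (1 + (-6 + 16*15**2))**2 = (1 + (-6 + 16*225))**2 = (1 + (-6 + 3600))**2 = (1 + 3594)**2 = 3595**2 = 12924025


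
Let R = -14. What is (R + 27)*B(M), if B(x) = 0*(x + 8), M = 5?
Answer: 0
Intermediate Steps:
B(x) = 0 (B(x) = 0*(8 + x) = 0)
(R + 27)*B(M) = (-14 + 27)*0 = 13*0 = 0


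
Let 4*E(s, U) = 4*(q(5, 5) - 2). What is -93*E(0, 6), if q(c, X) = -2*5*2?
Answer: 2046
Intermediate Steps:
q(c, X) = -20 (q(c, X) = -10*2 = -20)
E(s, U) = -22 (E(s, U) = (4*(-20 - 2))/4 = (4*(-22))/4 = (1/4)*(-88) = -22)
-93*E(0, 6) = -93*(-22) = 2046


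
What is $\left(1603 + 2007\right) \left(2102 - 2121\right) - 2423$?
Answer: $-71013$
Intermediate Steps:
$\left(1603 + 2007\right) \left(2102 - 2121\right) - 2423 = 3610 \left(-19\right) - 2423 = -68590 - 2423 = -71013$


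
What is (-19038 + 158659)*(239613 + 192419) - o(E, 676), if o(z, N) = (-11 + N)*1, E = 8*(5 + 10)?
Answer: 60320739207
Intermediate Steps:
E = 120 (E = 8*15 = 120)
o(z, N) = -11 + N
(-19038 + 158659)*(239613 + 192419) - o(E, 676) = (-19038 + 158659)*(239613 + 192419) - (-11 + 676) = 139621*432032 - 1*665 = 60320739872 - 665 = 60320739207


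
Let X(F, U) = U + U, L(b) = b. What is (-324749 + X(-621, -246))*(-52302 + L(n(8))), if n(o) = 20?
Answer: 17004249962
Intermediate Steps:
X(F, U) = 2*U
(-324749 + X(-621, -246))*(-52302 + L(n(8))) = (-324749 + 2*(-246))*(-52302 + 20) = (-324749 - 492)*(-52282) = -325241*(-52282) = 17004249962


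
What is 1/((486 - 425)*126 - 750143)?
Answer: -1/742457 ≈ -1.3469e-6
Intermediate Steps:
1/((486 - 425)*126 - 750143) = 1/(61*126 - 750143) = 1/(7686 - 750143) = 1/(-742457) = -1/742457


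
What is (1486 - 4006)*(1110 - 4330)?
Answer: 8114400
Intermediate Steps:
(1486 - 4006)*(1110 - 4330) = -2520*(-3220) = 8114400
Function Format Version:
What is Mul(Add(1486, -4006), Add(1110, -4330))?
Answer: 8114400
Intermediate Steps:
Mul(Add(1486, -4006), Add(1110, -4330)) = Mul(-2520, -3220) = 8114400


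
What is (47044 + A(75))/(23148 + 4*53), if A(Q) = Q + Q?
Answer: 23597/11680 ≈ 2.0203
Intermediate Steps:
A(Q) = 2*Q
(47044 + A(75))/(23148 + 4*53) = (47044 + 2*75)/(23148 + 4*53) = (47044 + 150)/(23148 + 212) = 47194/23360 = 47194*(1/23360) = 23597/11680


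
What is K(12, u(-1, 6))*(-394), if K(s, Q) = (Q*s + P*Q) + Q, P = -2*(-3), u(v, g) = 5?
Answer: -37430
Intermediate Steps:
P = 6
K(s, Q) = 7*Q + Q*s (K(s, Q) = (Q*s + 6*Q) + Q = (6*Q + Q*s) + Q = 7*Q + Q*s)
K(12, u(-1, 6))*(-394) = (5*(7 + 12))*(-394) = (5*19)*(-394) = 95*(-394) = -37430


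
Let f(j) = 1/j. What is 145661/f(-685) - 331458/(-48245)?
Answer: -4813778905867/48245 ≈ -9.9778e+7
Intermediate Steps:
145661/f(-685) - 331458/(-48245) = 145661/(1/(-685)) - 331458/(-48245) = 145661/(-1/685) - 331458*(-1/48245) = 145661*(-685) + 331458/48245 = -99777785 + 331458/48245 = -4813778905867/48245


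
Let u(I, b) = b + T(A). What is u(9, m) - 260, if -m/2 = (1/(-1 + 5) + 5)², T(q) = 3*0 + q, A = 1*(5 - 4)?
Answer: -2513/8 ≈ -314.13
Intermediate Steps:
A = 1 (A = 1*1 = 1)
T(q) = q (T(q) = 0 + q = q)
m = -441/8 (m = -2*(1/(-1 + 5) + 5)² = -2*(1/4 + 5)² = -2*(¼ + 5)² = -2*(21/4)² = -2*441/16 = -441/8 ≈ -55.125)
u(I, b) = 1 + b (u(I, b) = b + 1 = 1 + b)
u(9, m) - 260 = (1 - 441/8) - 260 = -433/8 - 260 = -2513/8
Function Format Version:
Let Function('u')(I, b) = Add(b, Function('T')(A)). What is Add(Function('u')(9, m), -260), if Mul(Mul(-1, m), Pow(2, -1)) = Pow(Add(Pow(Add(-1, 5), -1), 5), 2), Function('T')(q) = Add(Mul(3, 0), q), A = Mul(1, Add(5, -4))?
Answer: Rational(-2513, 8) ≈ -314.13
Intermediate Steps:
A = 1 (A = Mul(1, 1) = 1)
Function('T')(q) = q (Function('T')(q) = Add(0, q) = q)
m = Rational(-441, 8) (m = Mul(-2, Pow(Add(Pow(Add(-1, 5), -1), 5), 2)) = Mul(-2, Pow(Add(Pow(4, -1), 5), 2)) = Mul(-2, Pow(Add(Rational(1, 4), 5), 2)) = Mul(-2, Pow(Rational(21, 4), 2)) = Mul(-2, Rational(441, 16)) = Rational(-441, 8) ≈ -55.125)
Function('u')(I, b) = Add(1, b) (Function('u')(I, b) = Add(b, 1) = Add(1, b))
Add(Function('u')(9, m), -260) = Add(Add(1, Rational(-441, 8)), -260) = Add(Rational(-433, 8), -260) = Rational(-2513, 8)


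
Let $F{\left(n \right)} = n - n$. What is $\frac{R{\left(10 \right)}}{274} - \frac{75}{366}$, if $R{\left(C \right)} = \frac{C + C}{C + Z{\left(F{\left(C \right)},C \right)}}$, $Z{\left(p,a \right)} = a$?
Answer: $- \frac{1682}{8357} \approx -0.20127$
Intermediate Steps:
$F{\left(n \right)} = 0$
$R{\left(C \right)} = 1$ ($R{\left(C \right)} = \frac{C + C}{C + C} = \frac{2 C}{2 C} = 2 C \frac{1}{2 C} = 1$)
$\frac{R{\left(10 \right)}}{274} - \frac{75}{366} = 1 \cdot \frac{1}{274} - \frac{75}{366} = 1 \cdot \frac{1}{274} - \frac{25}{122} = \frac{1}{274} - \frac{25}{122} = - \frac{1682}{8357}$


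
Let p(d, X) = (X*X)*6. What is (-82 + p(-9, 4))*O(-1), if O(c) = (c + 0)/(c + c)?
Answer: 7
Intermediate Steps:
p(d, X) = 6*X² (p(d, X) = X²*6 = 6*X²)
O(c) = ½ (O(c) = c/((2*c)) = c*(1/(2*c)) = ½)
(-82 + p(-9, 4))*O(-1) = (-82 + 6*4²)*(½) = (-82 + 6*16)*(½) = (-82 + 96)*(½) = 14*(½) = 7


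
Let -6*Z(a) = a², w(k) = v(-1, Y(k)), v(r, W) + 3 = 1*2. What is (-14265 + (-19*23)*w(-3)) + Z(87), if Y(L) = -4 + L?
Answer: -30179/2 ≈ -15090.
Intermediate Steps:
v(r, W) = -1 (v(r, W) = -3 + 1*2 = -3 + 2 = -1)
w(k) = -1
Z(a) = -a²/6
(-14265 + (-19*23)*w(-3)) + Z(87) = (-14265 - 19*23*(-1)) - ⅙*87² = (-14265 - 437*(-1)) - ⅙*7569 = (-14265 + 437) - 2523/2 = -13828 - 2523/2 = -30179/2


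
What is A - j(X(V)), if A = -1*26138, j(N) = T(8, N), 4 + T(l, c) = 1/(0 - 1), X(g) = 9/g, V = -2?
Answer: -26133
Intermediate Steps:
T(l, c) = -5 (T(l, c) = -4 + 1/(0 - 1) = -4 + 1/(-1) = -4 - 1 = -5)
j(N) = -5
A = -26138
A - j(X(V)) = -26138 - 1*(-5) = -26138 + 5 = -26133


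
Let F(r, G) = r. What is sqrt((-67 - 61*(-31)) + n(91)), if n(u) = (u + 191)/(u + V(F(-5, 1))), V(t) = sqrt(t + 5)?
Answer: 3*sqrt(1681134)/91 ≈ 42.745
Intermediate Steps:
V(t) = sqrt(5 + t)
n(u) = (191 + u)/u (n(u) = (u + 191)/(u + sqrt(5 - 5)) = (191 + u)/(u + sqrt(0)) = (191 + u)/(u + 0) = (191 + u)/u)
sqrt((-67 - 61*(-31)) + n(91)) = sqrt((-67 - 61*(-31)) + (191 + 91)/91) = sqrt((-67 + 1891) + (1/91)*282) = sqrt(1824 + 282/91) = sqrt(166266/91) = 3*sqrt(1681134)/91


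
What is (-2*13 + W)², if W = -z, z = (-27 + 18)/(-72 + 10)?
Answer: 2627641/3844 ≈ 683.57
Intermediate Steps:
z = 9/62 (z = -9/(-62) = -9*(-1/62) = 9/62 ≈ 0.14516)
W = -9/62 (W = -1*9/62 = -9/62 ≈ -0.14516)
(-2*13 + W)² = (-2*13 - 9/62)² = (-26 - 9/62)² = (-1621/62)² = 2627641/3844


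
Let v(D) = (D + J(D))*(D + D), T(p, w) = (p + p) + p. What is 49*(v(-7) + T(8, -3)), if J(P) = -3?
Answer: 8036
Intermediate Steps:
T(p, w) = 3*p (T(p, w) = 2*p + p = 3*p)
v(D) = 2*D*(-3 + D) (v(D) = (D - 3)*(D + D) = (-3 + D)*(2*D) = 2*D*(-3 + D))
49*(v(-7) + T(8, -3)) = 49*(2*(-7)*(-3 - 7) + 3*8) = 49*(2*(-7)*(-10) + 24) = 49*(140 + 24) = 49*164 = 8036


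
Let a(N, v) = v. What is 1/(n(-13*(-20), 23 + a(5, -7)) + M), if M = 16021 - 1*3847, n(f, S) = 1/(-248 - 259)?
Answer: 507/6172217 ≈ 8.2142e-5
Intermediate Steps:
n(f, S) = -1/507 (n(f, S) = 1/(-507) = -1/507)
M = 12174 (M = 16021 - 3847 = 12174)
1/(n(-13*(-20), 23 + a(5, -7)) + M) = 1/(-1/507 + 12174) = 1/(6172217/507) = 507/6172217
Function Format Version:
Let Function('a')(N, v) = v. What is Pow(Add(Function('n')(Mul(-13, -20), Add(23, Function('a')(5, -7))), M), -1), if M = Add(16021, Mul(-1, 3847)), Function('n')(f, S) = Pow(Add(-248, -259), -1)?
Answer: Rational(507, 6172217) ≈ 8.2142e-5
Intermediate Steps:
Function('n')(f, S) = Rational(-1, 507) (Function('n')(f, S) = Pow(-507, -1) = Rational(-1, 507))
M = 12174 (M = Add(16021, -3847) = 12174)
Pow(Add(Function('n')(Mul(-13, -20), Add(23, Function('a')(5, -7))), M), -1) = Pow(Add(Rational(-1, 507), 12174), -1) = Pow(Rational(6172217, 507), -1) = Rational(507, 6172217)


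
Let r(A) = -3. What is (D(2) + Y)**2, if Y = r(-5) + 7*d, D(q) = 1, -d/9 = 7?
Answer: 196249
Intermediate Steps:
d = -63 (d = -9*7 = -63)
Y = -444 (Y = -3 + 7*(-63) = -3 - 441 = -444)
(D(2) + Y)**2 = (1 - 444)**2 = (-443)**2 = 196249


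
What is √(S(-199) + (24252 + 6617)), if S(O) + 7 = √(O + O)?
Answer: √(30862 + I*√398) ≈ 175.68 + 0.0568*I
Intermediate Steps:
S(O) = -7 + √2*√O (S(O) = -7 + √(O + O) = -7 + √(2*O) = -7 + √2*√O)
√(S(-199) + (24252 + 6617)) = √((-7 + √2*√(-199)) + (24252 + 6617)) = √((-7 + √2*(I*√199)) + 30869) = √((-7 + I*√398) + 30869) = √(30862 + I*√398)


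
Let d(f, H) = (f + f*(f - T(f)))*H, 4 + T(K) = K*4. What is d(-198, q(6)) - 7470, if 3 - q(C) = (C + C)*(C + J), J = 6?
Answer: 16715412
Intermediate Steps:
T(K) = -4 + 4*K (T(K) = -4 + K*4 = -4 + 4*K)
q(C) = 3 - 2*C*(6 + C) (q(C) = 3 - (C + C)*(C + 6) = 3 - 2*C*(6 + C))
d(f, H) = H*(f + f*(4 - 3*f)) (d(f, H) = (f + f*(f - (-4 + 4*f)))*H = (f + f*(f + (4 - 4*f)))*H = (f + f*(4 - 3*f))*H = H*(f + f*(4 - 3*f)))
d(-198, q(6)) - 7470 = (3 - 12*6 - 2*6²)*(-198)*(5 - 3*(-198)) - 7470 = (3 - 72 - 2*36)*(-198)*(5 + 594) - 7470 = (3 - 72 - 72)*(-198)*599 - 7470 = -141*(-198)*599 - 7470 = 16722882 - 7470 = 16715412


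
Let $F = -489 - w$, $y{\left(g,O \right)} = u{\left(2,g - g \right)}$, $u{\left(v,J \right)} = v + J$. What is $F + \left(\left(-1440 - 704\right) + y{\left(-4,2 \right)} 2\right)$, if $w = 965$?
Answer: $-3594$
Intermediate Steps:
$u{\left(v,J \right)} = J + v$
$y{\left(g,O \right)} = 2$ ($y{\left(g,O \right)} = \left(g - g\right) + 2 = 0 + 2 = 2$)
$F = -1454$ ($F = -489 - 965 = -1454$)
$F + \left(\left(-1440 - 704\right) + y{\left(-4,2 \right)} 2\right) = -1454 + \left(\left(-1440 - 704\right) + 2 \cdot 2\right) = -1454 + \left(-2144 + 4\right) = -1454 - 2140 = -3594$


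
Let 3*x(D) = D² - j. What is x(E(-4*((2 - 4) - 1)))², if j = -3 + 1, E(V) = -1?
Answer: 1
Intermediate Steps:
j = -2
x(D) = ⅔ + D²/3 (x(D) = (D² - 1*(-2))/3 = (D² + 2)/3 = (2 + D²)/3 = ⅔ + D²/3)
x(E(-4*((2 - 4) - 1)))² = (⅔ + (⅓)*(-1)²)² = (⅔ + (⅓)*1)² = (⅔ + ⅓)² = 1² = 1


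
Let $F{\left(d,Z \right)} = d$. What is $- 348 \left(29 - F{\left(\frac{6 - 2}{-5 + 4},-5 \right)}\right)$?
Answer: $-11484$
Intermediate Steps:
$- 348 \left(29 - F{\left(\frac{6 - 2}{-5 + 4},-5 \right)}\right) = - 348 \left(29 - \frac{6 - 2}{-5 + 4}\right) = - 348 \left(29 - \frac{4}{-1}\right) = - 348 \left(29 - 4 \left(-1\right)\right) = - 348 \left(29 - -4\right) = - 348 \left(29 + 4\right) = \left(-348\right) 33 = -11484$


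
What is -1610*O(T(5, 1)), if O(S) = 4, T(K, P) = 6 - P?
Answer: -6440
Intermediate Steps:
-1610*O(T(5, 1)) = -1610*4 = -6440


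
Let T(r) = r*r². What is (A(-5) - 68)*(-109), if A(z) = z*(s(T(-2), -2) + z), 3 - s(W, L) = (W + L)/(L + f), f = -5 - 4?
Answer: 64092/11 ≈ 5826.5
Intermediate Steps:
T(r) = r³
f = -9
s(W, L) = 3 - (L + W)/(-9 + L) (s(W, L) = 3 - (W + L)/(L - 9) = 3 - (L + W)/(-9 + L))
A(z) = z*(23/11 + z) (A(z) = z*((-27 - 1*(-2)³ + 2*(-2))/(-9 - 2) + z) = z*((-27 - 1*(-8) - 4)/(-11) + z) = z*(-(-27 + 8 - 4)/11 + z) = z*(-1/11*(-23) + z) = z*(23/11 + z))
(A(-5) - 68)*(-109) = ((1/11)*(-5)*(23 + 11*(-5)) - 68)*(-109) = ((1/11)*(-5)*(23 - 55) - 68)*(-109) = ((1/11)*(-5)*(-32) - 68)*(-109) = (160/11 - 68)*(-109) = -588/11*(-109) = 64092/11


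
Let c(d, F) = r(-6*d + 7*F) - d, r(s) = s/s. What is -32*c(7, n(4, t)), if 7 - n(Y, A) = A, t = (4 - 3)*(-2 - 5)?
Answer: 192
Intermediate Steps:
t = -7 (t = 1*(-7) = -7)
r(s) = 1
n(Y, A) = 7 - A
c(d, F) = 1 - d
-32*c(7, n(4, t)) = -32*(1 - 1*7) = -32*(1 - 7) = -32*(-6) = 192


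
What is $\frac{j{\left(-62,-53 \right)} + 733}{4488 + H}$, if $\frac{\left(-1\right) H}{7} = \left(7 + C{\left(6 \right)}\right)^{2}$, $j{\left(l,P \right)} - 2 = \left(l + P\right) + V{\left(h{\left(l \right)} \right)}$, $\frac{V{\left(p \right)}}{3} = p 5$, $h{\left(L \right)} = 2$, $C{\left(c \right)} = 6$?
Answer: $\frac{130}{661} \approx 0.19667$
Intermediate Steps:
$V{\left(p \right)} = 15 p$ ($V{\left(p \right)} = 3 p 5 = 3 \cdot 5 p = 15 p$)
$j{\left(l,P \right)} = 32 + P + l$ ($j{\left(l,P \right)} = 2 + \left(\left(l + P\right) + 15 \cdot 2\right) = 2 + \left(\left(P + l\right) + 30\right) = 2 + \left(30 + P + l\right) = 32 + P + l$)
$H = -1183$ ($H = - 7 \left(7 + 6\right)^{2} = - 7 \cdot 13^{2} = \left(-7\right) 169 = -1183$)
$\frac{j{\left(-62,-53 \right)} + 733}{4488 + H} = \frac{\left(32 - 53 - 62\right) + 733}{4488 - 1183} = \frac{-83 + 733}{3305} = 650 \cdot \frac{1}{3305} = \frac{130}{661}$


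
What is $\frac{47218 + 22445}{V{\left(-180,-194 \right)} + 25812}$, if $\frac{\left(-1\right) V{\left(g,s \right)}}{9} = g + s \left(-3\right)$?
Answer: $\frac{23221}{7398} \approx 3.1388$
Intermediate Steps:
$V{\left(g,s \right)} = - 9 g + 27 s$ ($V{\left(g,s \right)} = - 9 \left(g + s \left(-3\right)\right) = - 9 \left(g - 3 s\right) = - 9 g + 27 s$)
$\frac{47218 + 22445}{V{\left(-180,-194 \right)} + 25812} = \frac{47218 + 22445}{\left(\left(-9\right) \left(-180\right) + 27 \left(-194\right)\right) + 25812} = \frac{69663}{\left(1620 - 5238\right) + 25812} = \frac{69663}{-3618 + 25812} = \frac{69663}{22194} = 69663 \cdot \frac{1}{22194} = \frac{23221}{7398}$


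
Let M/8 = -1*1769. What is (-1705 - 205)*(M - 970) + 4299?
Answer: 28887319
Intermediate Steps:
M = -14152 (M = 8*(-1*1769) = 8*(-1769) = -14152)
(-1705 - 205)*(M - 970) + 4299 = (-1705 - 205)*(-14152 - 970) + 4299 = -1910*(-15122) + 4299 = 28883020 + 4299 = 28887319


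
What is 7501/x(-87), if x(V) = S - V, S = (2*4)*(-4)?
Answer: 7501/55 ≈ 136.38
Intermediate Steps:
S = -32 (S = 8*(-4) = -32)
x(V) = -32 - V
7501/x(-87) = 7501/(-32 - 1*(-87)) = 7501/(-32 + 87) = 7501/55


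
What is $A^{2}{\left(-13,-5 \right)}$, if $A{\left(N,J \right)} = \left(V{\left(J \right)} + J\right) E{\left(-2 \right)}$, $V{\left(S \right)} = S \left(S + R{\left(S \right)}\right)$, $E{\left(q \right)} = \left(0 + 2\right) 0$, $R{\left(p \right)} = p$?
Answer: $0$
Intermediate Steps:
$E{\left(q \right)} = 0$ ($E{\left(q \right)} = 2 \cdot 0 = 0$)
$V{\left(S \right)} = 2 S^{2}$ ($V{\left(S \right)} = S \left(S + S\right) = S 2 S = 2 S^{2}$)
$A{\left(N,J \right)} = 0$ ($A{\left(N,J \right)} = \left(2 J^{2} + J\right) 0 = \left(J + 2 J^{2}\right) 0 = 0$)
$A^{2}{\left(-13,-5 \right)} = 0^{2} = 0$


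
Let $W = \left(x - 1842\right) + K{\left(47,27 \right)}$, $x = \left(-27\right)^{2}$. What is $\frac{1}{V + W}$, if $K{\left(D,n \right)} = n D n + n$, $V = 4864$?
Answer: $\frac{1}{38041} \approx 2.6287 \cdot 10^{-5}$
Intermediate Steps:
$x = 729$
$K{\left(D,n \right)} = n + D n^{2}$ ($K{\left(D,n \right)} = D n n + n = D n^{2} + n = n + D n^{2}$)
$W = 33177$ ($W = \left(729 - 1842\right) + 27 \left(1 + 47 \cdot 27\right) = -1113 + 27 \left(1 + 1269\right) = -1113 + 27 \cdot 1270 = -1113 + 34290 = 33177$)
$\frac{1}{V + W} = \frac{1}{4864 + 33177} = \frac{1}{38041}$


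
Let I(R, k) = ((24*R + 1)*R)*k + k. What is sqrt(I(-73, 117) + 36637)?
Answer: sqrt(14992045) ≈ 3872.0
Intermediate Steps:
I(R, k) = k + R*k*(1 + 24*R) (I(R, k) = ((1 + 24*R)*R)*k + k = (R*(1 + 24*R))*k + k = R*k*(1 + 24*R) + k = k + R*k*(1 + 24*R))
sqrt(I(-73, 117) + 36637) = sqrt(117*(1 - 73 + 24*(-73)**2) + 36637) = sqrt(117*(1 - 73 + 24*5329) + 36637) = sqrt(117*(1 - 73 + 127896) + 36637) = sqrt(117*127824 + 36637) = sqrt(14955408 + 36637) = sqrt(14992045)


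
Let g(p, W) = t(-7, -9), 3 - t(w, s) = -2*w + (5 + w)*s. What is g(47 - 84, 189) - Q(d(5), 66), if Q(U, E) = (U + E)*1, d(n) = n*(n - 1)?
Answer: -115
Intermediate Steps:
t(w, s) = 3 + 2*w - s*(5 + w) (t(w, s) = 3 - (-2*w + (5 + w)*s) = 3 - (-2*w + s*(5 + w)) = 3 + (2*w - s*(5 + w)) = 3 + 2*w - s*(5 + w))
d(n) = n*(-1 + n)
Q(U, E) = E + U (Q(U, E) = (E + U)*1 = E + U)
g(p, W) = -29 (g(p, W) = 3 - 5*(-9) + 2*(-7) - 1*(-9)*(-7) = 3 + 45 - 14 - 63 = -29)
g(47 - 84, 189) - Q(d(5), 66) = -29 - (66 + 5*(-1 + 5)) = -29 - (66 + 5*4) = -29 - (66 + 20) = -29 - 1*86 = -29 - 86 = -115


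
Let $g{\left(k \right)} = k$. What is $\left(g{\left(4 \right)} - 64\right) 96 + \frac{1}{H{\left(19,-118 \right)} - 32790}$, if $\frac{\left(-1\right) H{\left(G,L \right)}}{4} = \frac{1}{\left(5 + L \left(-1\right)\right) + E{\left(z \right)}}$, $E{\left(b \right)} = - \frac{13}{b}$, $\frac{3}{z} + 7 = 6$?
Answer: $- \frac{36074281151}{6262896} \approx -5760.0$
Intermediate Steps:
$z = -3$ ($z = \frac{3}{-7 + 6} = \frac{3}{-1} = 3 \left(-1\right) = -3$)
$H{\left(G,L \right)} = - \frac{4}{\frac{28}{3} - L}$ ($H{\left(G,L \right)} = - \frac{4}{\left(5 + L \left(-1\right)\right) - \frac{13}{-3}} = - \frac{4}{\left(5 - L\right) - - \frac{13}{3}} = - \frac{4}{\left(5 - L\right) + \frac{13}{3}} = - \frac{4}{\frac{28}{3} - L}$)
$\left(g{\left(4 \right)} - 64\right) 96 + \frac{1}{H{\left(19,-118 \right)} - 32790} = \left(4 - 64\right) 96 + \frac{1}{\frac{12}{-28 + 3 \left(-118\right)} - 32790} = \left(-60\right) 96 + \frac{1}{\frac{12}{-28 - 354} - 32790} = -5760 + \frac{1}{\frac{12}{-382} - 32790} = -5760 + \frac{1}{12 \left(- \frac{1}{382}\right) - 32790} = -5760 + \frac{1}{- \frac{6}{191} - 32790} = -5760 + \frac{1}{- \frac{6262896}{191}} = -5760 - \frac{191}{6262896} = - \frac{36074281151}{6262896}$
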